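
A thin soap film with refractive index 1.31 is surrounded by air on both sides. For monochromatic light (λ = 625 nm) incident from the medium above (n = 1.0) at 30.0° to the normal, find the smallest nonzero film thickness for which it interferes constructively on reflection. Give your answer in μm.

0.129 μm

At the upper boundary (n = 1.0 to n = 1.31) the reflected ray undergoes a half-wave phase shift.
At the lower boundary (n = 1.31 to n = 1.0) the reflected ray undergoes no phase shift.
The two reflections differ by half a wavelength.
With one net inversion, constructive interference in reflection requires 2 n t cos θ_r = (m + ½) λ.
Snell's law: 1.0 sin 30.0° = 1.31 sin θ_r → sin θ_r = 0.382, cos θ_r = 0.924.
Minimum at m = 0: t = λ / (4 n cos θ_r) = 625 / (4 × 1.31 × 0.924) = 129 nm.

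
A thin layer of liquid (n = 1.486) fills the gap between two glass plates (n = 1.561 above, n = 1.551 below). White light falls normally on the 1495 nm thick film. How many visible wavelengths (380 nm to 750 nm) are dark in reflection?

At the upper boundary (n = 1.561 to n = 1.486) the reflected ray undergoes no phase shift.
Ray reflecting at the bottom interface goes from n = 1.486 toward n = 1.551: a half-wave phase shift.
Net: one phase inversion between the two reflected rays.
So the condition for destructive reflection is 2 n t = m λ.
λ = 2 n t / m = 4443 / m nm.
m=5: 889 nm (IR); m=6: 741 nm (visible); m=7: 635 nm (visible); m=8: 555 nm (visible); m=9: 494 nm (visible); m=10: 444 nm (visible); m=11: 404 nm (visible); m=12: 370 nm (UV).

6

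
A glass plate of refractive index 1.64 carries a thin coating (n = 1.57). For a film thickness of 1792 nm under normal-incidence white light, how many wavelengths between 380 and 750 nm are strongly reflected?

Ray reflecting at the top interface goes from n = 1.0 toward n = 1.57: a half-wave phase shift.
At the lower boundary (n = 1.57 to n = 1.64) the reflected ray undergoes a half-wave phase shift.
Net: no relative phase inversion (both shifts match).
For strong reflection here: 2 n t = m λ.
λ = 2 n t / m = 5627 / m nm.
m=7: 804 nm (IR); m=8: 703 nm (visible); m=9: 625 nm (visible); m=10: 563 nm (visible); m=11: 512 nm (visible); m=12: 469 nm (visible); m=13: 433 nm (visible); m=14: 402 nm (visible); m=15: 375 nm (UV).

7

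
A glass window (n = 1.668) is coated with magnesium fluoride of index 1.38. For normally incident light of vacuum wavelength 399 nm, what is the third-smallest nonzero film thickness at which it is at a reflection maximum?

434 nm

Ray reflecting at the top interface goes from n = 1.0 toward n = 1.38: a half-wave phase shift.
Bottom surface (1.38 → 1.668): reflection off a higher-index medium gives a half-wave phase shift.
The two reflections carry the same phase change, so no net offset.
So the condition for constructive reflection is 2 n t = m λ.
The third-smallest nonzero thickness corresponds to m = 3: t = m λ / (2 n) = 3.00 × 399 / (2 × 1.38) = 434 nm.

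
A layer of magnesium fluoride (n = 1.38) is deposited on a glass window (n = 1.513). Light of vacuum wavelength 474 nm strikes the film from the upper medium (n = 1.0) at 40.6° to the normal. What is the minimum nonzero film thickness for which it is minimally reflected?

Top surface (1.0 → 1.38): reflection off a higher-index medium gives a half-wave phase shift.
Ray reflecting at the bottom interface goes from n = 1.38 toward n = 1.513: a half-wave phase shift.
The two reflections carry the same phase change, so no net offset.
For weak reflection here: 2 n t cos θ_r = (m + ½) λ.
Snell's law: 1.0 sin 40.6° = 1.38 sin θ_r → sin θ_r = 0.472, cos θ_r = 0.882.
Minimum at m = 0: t = λ / (4 n cos θ_r) = 474 / (4 × 1.38 × 0.882) = 97.4 nm.

97.4 nm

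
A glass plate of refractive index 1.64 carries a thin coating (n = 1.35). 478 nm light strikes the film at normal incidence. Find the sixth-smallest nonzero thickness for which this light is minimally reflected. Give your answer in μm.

At the upper boundary (n = 1.0 to n = 1.35) the reflected ray undergoes a half-wave phase shift.
Ray reflecting at the bottom interface goes from n = 1.35 toward n = 1.64: a half-wave phase shift.
The two reflections carry the same phase change, so no net offset.
With no net inversion, destructive interference in reflection requires 2 n t = (m + ½) λ.
The sixth-smallest nonzero thickness corresponds to m = 5: t = (m + ½) λ / (2 n) = 5.50 × 478 / (2 × 1.35) = 974 nm.

0.974 μm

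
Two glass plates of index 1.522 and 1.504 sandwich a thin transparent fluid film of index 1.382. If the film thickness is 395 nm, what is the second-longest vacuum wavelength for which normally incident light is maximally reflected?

Ray reflecting at the top interface goes from n = 1.522 toward n = 1.382: no phase shift.
At the lower boundary (n = 1.382 to n = 1.504) the reflected ray undergoes a half-wave phase shift.
Exactly one π shift → a net half-wave offset.
So the condition for constructive reflection is 2 n t = (m + ½) λ.
λ = 2 n t / (m + ½). The second-longest wavelength is m = 1: λ = 2 × 1.382 × 395 / 1.50 = 728 nm.

728 nm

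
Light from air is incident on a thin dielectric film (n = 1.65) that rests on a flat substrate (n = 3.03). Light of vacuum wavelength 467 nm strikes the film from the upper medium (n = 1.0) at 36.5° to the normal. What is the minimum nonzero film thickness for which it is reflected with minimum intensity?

Top surface (1.0 → 1.65): reflection off a higher-index medium gives a half-wave phase shift.
Ray reflecting at the bottom interface goes from n = 1.65 toward n = 3.03: a half-wave phase shift.
Zero or two π shifts → no net half-wave offset.
So the condition for destructive reflection is 2 n t cos θ_r = (m + ½) λ.
Snell's law: 1.0 sin 36.5° = 1.65 sin θ_r → sin θ_r = 0.360, cos θ_r = 0.933.
Minimum at m = 0: t = λ / (4 n cos θ_r) = 467 / (4 × 1.65 × 0.933) = 75.9 nm.

75.9 nm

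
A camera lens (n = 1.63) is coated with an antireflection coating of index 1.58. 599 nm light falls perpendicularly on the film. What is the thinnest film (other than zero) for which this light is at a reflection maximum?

190 nm

Ray reflecting at the top interface goes from n = 1.0 toward n = 1.58: a half-wave phase shift.
Bottom surface (1.58 → 1.63): reflection off a higher-index medium gives a half-wave phase shift.
Zero or two π shifts → no net half-wave offset.
For strong reflection here: 2 n t = m λ.
Minimum nonzero at m = 1: t = λ / (2 n) = 599 / (2 × 1.58) = 190 nm.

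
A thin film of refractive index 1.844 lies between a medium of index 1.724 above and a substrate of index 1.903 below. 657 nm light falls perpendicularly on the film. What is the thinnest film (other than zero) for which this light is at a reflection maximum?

Ray reflecting at the top interface goes from n = 1.724 toward n = 1.844: a half-wave phase shift.
Bottom surface (1.844 → 1.903): reflection off a higher-index medium gives a half-wave phase shift.
Zero or two π shifts → no net half-wave offset.
So the condition for constructive reflection is 2 n t = m λ.
Minimum nonzero at m = 1: t = λ / (2 n) = 657 / (2 × 1.844) = 178 nm.

178 nm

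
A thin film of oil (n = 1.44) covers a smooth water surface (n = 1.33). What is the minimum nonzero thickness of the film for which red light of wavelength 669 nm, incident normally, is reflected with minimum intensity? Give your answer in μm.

At the upper boundary (n = 1.0 to n = 1.44) the reflected ray undergoes a half-wave phase shift.
Bottom surface (1.44 → 1.33): reflection off a lower-index medium gives no phase shift.
Exactly one π shift → a net half-wave offset.
For minimum reflection here: 2 n t = m λ.
Minimum nonzero at m = 1: t = λ / (2 n) = 669 / (2 × 1.44) = 232 nm.

0.232 μm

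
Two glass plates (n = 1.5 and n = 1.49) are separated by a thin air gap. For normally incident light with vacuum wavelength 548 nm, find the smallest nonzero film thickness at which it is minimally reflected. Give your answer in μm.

0.274 μm

At the upper boundary (n = 1.5 to n = 1.0) the reflected ray undergoes no phase shift.
Ray reflecting at the bottom interface goes from n = 1.0 toward n = 1.49: a half-wave phase shift.
Exactly one π shift → a net half-wave offset.
For weak reflection here: 2 n t = m λ.
Minimum nonzero at m = 1: t = λ / (2 n) = 548 / (2 × 1.0) = 274 nm.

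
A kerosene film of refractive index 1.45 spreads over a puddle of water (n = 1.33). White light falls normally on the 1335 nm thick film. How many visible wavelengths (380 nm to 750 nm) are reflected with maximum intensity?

5

At the upper boundary (n = 1.0 to n = 1.45) the reflected ray undergoes a half-wave phase shift.
At the lower boundary (n = 1.45 to n = 1.33) the reflected ray undergoes no phase shift.
Net: one phase inversion between the two reflected rays.
So the condition for constructive reflection is 2 n t = (m + ½) λ.
λ = 2 n t / (m + ½) = 3872 / (m + ½) nm.
m=4: 860 nm (IR); m=5: 704 nm (visible); m=6: 596 nm (visible); m=7: 516 nm (visible); m=8: 455 nm (visible); m=9: 408 nm (visible); m=10: 369 nm (UV).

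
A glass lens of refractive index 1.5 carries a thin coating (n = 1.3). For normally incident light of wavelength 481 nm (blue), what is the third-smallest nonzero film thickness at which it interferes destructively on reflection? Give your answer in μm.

0.463 μm

Top surface (1.0 → 1.3): reflection off a higher-index medium gives a half-wave phase shift.
Bottom surface (1.3 → 1.5): reflection off a higher-index medium gives a half-wave phase shift.
The two reflections carry the same phase change, so no net offset.
For dark reflection here: 2 n t = (m + ½) λ.
The third-smallest nonzero thickness corresponds to m = 2: t = (m + ½) λ / (2 n) = 2.50 × 481 / (2 × 1.3) = 463 nm.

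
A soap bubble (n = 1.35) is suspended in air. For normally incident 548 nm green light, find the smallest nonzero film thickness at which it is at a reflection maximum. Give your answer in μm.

Top surface (1.0 → 1.35): reflection off a higher-index medium gives a half-wave phase shift.
Ray reflecting at the bottom interface goes from n = 1.35 toward n = 1.0: no phase shift.
Net: one phase inversion between the two reflected rays.
With one net inversion, constructive interference in reflection requires 2 n t = (m + ½) λ.
Minimum at m = 0: t = λ / (4 n) = 548 / (4 × 1.35) = 101 nm.

0.101 μm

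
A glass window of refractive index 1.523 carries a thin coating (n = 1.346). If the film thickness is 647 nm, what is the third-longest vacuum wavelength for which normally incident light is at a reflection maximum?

At the upper boundary (n = 1.0 to n = 1.346) the reflected ray undergoes a half-wave phase shift.
Ray reflecting at the bottom interface goes from n = 1.346 toward n = 1.523: a half-wave phase shift.
Zero or two π shifts → no net half-wave offset.
For maximum reflection here: 2 n t = m λ.
λ = 2 n t / m. The third-longest wavelength is m = 3: λ = 2 × 1.346 × 647 / 3.00 = 581 nm.

581 nm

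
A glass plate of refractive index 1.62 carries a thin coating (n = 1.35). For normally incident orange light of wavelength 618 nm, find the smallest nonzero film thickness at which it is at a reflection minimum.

Ray reflecting at the top interface goes from n = 1.0 toward n = 1.35: a half-wave phase shift.
At the lower boundary (n = 1.35 to n = 1.62) the reflected ray undergoes a half-wave phase shift.
The two reflections carry the same phase change, so no net offset.
For weak reflection here: 2 n t = (m + ½) λ.
Minimum at m = 0: t = λ / (4 n) = 618 / (4 × 1.35) = 114 nm.

114 nm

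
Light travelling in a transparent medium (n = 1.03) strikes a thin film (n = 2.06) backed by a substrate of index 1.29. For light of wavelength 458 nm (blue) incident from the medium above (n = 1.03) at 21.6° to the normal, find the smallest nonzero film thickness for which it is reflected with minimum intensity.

At the upper boundary (n = 1.03 to n = 2.06) the reflected ray undergoes a half-wave phase shift.
Bottom surface (2.06 → 1.29): reflection off a lower-index medium gives no phase shift.
Exactly one π shift → a net half-wave offset.
For weak reflection here: 2 n t cos θ_r = m λ.
Snell's law: 1.03 sin 21.6° = 2.06 sin θ_r → sin θ_r = 0.184, cos θ_r = 0.983.
Minimum nonzero at m = 1: t = λ / (2 n cos θ_r) = 458 / (2 × 2.06 × 0.983) = 113 nm.

113 nm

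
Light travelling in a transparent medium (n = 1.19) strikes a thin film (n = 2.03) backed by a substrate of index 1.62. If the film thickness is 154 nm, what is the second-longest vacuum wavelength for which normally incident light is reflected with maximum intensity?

417 nm

Ray reflecting at the top interface goes from n = 1.19 toward n = 2.03: a half-wave phase shift.
Ray reflecting at the bottom interface goes from n = 2.03 toward n = 1.62: no phase shift.
The two reflections differ by half a wavelength.
With one net inversion, constructive interference in reflection requires 2 n t = (m + ½) λ.
λ = 2 n t / (m + ½). The second-longest wavelength is m = 1: λ = 2 × 2.03 × 154 / 1.50 = 417 nm.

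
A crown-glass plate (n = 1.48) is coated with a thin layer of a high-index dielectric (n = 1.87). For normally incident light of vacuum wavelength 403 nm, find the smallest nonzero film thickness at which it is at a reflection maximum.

Top surface (1.0 → 1.87): reflection off a higher-index medium gives a half-wave phase shift.
Bottom surface (1.87 → 1.48): reflection off a lower-index medium gives no phase shift.
Net: one phase inversion between the two reflected rays.
So the condition for constructive reflection is 2 n t = (m + ½) λ.
Minimum at m = 0: t = λ / (4 n) = 403 / (4 × 1.87) = 53.9 nm.

53.9 nm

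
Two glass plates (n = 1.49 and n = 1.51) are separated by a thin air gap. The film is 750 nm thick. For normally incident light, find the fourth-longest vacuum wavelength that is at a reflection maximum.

429 nm

Ray reflecting at the top interface goes from n = 1.49 toward n = 1.0: no phase shift.
Bottom surface (1.0 → 1.51): reflection off a higher-index medium gives a half-wave phase shift.
Net: one phase inversion between the two reflected rays.
With one net inversion, constructive interference in reflection requires 2 n t = (m + ½) λ.
λ = 2 n t / (m + ½). The fourth-longest wavelength is m = 3: λ = 2 × 1.0 × 750 / 3.50 = 429 nm.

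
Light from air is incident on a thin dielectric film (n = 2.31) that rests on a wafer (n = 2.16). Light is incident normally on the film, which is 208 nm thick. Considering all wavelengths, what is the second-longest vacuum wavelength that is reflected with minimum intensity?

480 nm

Ray reflecting at the top interface goes from n = 1.0 toward n = 2.31: a half-wave phase shift.
At the lower boundary (n = 2.31 to n = 2.16) the reflected ray undergoes no phase shift.
Net: one phase inversion between the two reflected rays.
So the condition for destructive reflection is 2 n t = m λ.
λ = 2 n t / m. The second-longest wavelength is m = 2: λ = 2 × 2.31 × 208 / 2.00 = 480 nm.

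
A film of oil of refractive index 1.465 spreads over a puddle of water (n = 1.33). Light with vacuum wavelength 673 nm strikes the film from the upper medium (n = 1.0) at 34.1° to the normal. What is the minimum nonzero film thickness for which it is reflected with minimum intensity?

Ray reflecting at the top interface goes from n = 1.0 toward n = 1.465: a half-wave phase shift.
Ray reflecting at the bottom interface goes from n = 1.465 toward n = 1.33: no phase shift.
Net: one phase inversion between the two reflected rays.
With one net inversion, destructive interference in reflection requires 2 n t cos θ_r = m λ.
Snell's law: 1.0 sin 34.1° = 1.465 sin θ_r → sin θ_r = 0.383, cos θ_r = 0.924.
Minimum nonzero at m = 1: t = λ / (2 n cos θ_r) = 673 / (2 × 1.465 × 0.924) = 249 nm.

249 nm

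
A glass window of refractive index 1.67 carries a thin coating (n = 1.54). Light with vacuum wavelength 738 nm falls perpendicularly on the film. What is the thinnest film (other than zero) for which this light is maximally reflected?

Top surface (1.0 → 1.54): reflection off a higher-index medium gives a half-wave phase shift.
Bottom surface (1.54 → 1.67): reflection off a higher-index medium gives a half-wave phase shift.
Zero or two π shifts → no net half-wave offset.
With no net inversion, constructive interference in reflection requires 2 n t = m λ.
Minimum nonzero at m = 1: t = λ / (2 n) = 738 / (2 × 1.54) = 240 nm.

240 nm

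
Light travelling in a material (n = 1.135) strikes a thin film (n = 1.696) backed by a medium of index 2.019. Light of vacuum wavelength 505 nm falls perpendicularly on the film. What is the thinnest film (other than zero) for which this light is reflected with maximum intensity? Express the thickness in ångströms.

1489 Å

At the upper boundary (n = 1.135 to n = 1.696) the reflected ray undergoes a half-wave phase shift.
Bottom surface (1.696 → 2.019): reflection off a higher-index medium gives a half-wave phase shift.
Net: no relative phase inversion (both shifts match).
For maximum reflection here: 2 n t = m λ.
Minimum nonzero at m = 1: t = λ / (2 n) = 505 / (2 × 1.696) = 149 nm.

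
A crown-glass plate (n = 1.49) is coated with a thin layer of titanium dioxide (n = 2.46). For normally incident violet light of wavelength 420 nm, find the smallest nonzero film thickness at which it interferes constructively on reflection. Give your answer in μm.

0.0427 μm

Ray reflecting at the top interface goes from n = 1.0 toward n = 2.46: a half-wave phase shift.
Bottom surface (2.46 → 1.49): reflection off a lower-index medium gives no phase shift.
Exactly one π shift → a net half-wave offset.
So the condition for constructive reflection is 2 n t = (m + ½) λ.
Minimum at m = 0: t = λ / (4 n) = 420 / (4 × 2.46) = 42.7 nm.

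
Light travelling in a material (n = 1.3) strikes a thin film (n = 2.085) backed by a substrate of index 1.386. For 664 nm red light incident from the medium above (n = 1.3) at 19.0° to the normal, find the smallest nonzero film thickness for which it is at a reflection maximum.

81.3 nm

Ray reflecting at the top interface goes from n = 1.3 toward n = 2.085: a half-wave phase shift.
At the lower boundary (n = 2.085 to n = 1.386) the reflected ray undergoes no phase shift.
The two reflections differ by half a wavelength.
So the condition for constructive reflection is 2 n t cos θ_r = (m + ½) λ.
Snell's law: 1.3 sin 19.0° = 2.085 sin θ_r → sin θ_r = 0.203, cos θ_r = 0.979.
Minimum at m = 0: t = λ / (4 n cos θ_r) = 664 / (4 × 2.085 × 0.979) = 81.3 nm.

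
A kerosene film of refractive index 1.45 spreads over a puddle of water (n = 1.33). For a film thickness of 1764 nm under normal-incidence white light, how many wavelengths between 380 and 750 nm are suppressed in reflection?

7

Top surface (1.0 → 1.45): reflection off a higher-index medium gives a half-wave phase shift.
Bottom surface (1.45 → 1.33): reflection off a lower-index medium gives no phase shift.
The two reflections differ by half a wavelength.
For minimum reflection here: 2 n t = m λ.
λ = 2 n t / m = 5116 / m nm.
m=6: 853 nm (IR); m=7: 731 nm (visible); m=8: 639 nm (visible); m=9: 568 nm (visible); m=10: 512 nm (visible); m=11: 465 nm (visible); m=12: 426 nm (visible); m=13: 394 nm (visible); m=14: 365 nm (UV).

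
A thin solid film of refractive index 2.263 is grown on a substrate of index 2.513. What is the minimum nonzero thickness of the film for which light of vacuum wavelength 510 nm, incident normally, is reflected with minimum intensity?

At the upper boundary (n = 1.0 to n = 2.263) the reflected ray undergoes a half-wave phase shift.
Bottom surface (2.263 → 2.513): reflection off a higher-index medium gives a half-wave phase shift.
The two reflections carry the same phase change, so no net offset.
For minimum reflection here: 2 n t = (m + ½) λ.
Minimum at m = 0: t = λ / (4 n) = 510 / (4 × 2.263) = 56.3 nm.

56.3 nm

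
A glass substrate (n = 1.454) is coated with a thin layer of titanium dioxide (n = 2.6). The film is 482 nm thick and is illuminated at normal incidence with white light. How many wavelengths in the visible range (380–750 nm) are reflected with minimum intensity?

3

Ray reflecting at the top interface goes from n = 1.0 toward n = 2.6: a half-wave phase shift.
At the lower boundary (n = 2.6 to n = 1.454) the reflected ray undergoes no phase shift.
The two reflections differ by half a wavelength.
So the condition for destructive reflection is 2 n t = m λ.
λ = 2 n t / m = 2506 / m nm.
m=3: 835 nm (IR); m=4: 627 nm (visible); m=5: 501 nm (visible); m=6: 418 nm (visible); m=7: 358 nm (UV).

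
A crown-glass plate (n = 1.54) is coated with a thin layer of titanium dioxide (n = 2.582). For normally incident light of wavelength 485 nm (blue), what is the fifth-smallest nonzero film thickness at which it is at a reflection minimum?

Ray reflecting at the top interface goes from n = 1.0 toward n = 2.582: a half-wave phase shift.
At the lower boundary (n = 2.582 to n = 1.54) the reflected ray undergoes no phase shift.
Net: one phase inversion between the two reflected rays.
With one net inversion, destructive interference in reflection requires 2 n t = m λ.
The fifth-smallest nonzero thickness corresponds to m = 5: t = m λ / (2 n) = 5.00 × 485 / (2 × 2.582) = 470 nm.

470 nm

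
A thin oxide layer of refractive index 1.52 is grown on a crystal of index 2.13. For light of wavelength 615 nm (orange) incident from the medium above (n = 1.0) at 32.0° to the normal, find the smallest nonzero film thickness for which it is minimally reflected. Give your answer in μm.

Ray reflecting at the top interface goes from n = 1.0 toward n = 1.52: a half-wave phase shift.
At the lower boundary (n = 1.52 to n = 2.13) the reflected ray undergoes a half-wave phase shift.
The two reflections carry the same phase change, so no net offset.
For minimum reflection here: 2 n t cos θ_r = (m + ½) λ.
Snell's law: 1.0 sin 32.0° = 1.52 sin θ_r → sin θ_r = 0.349, cos θ_r = 0.937.
Minimum at m = 0: t = λ / (4 n cos θ_r) = 615 / (4 × 1.52 × 0.937) = 108 nm.

0.108 μm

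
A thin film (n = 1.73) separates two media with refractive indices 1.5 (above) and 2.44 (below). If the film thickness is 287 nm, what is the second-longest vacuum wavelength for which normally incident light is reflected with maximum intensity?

Top surface (1.5 → 1.73): reflection off a higher-index medium gives a half-wave phase shift.
Ray reflecting at the bottom interface goes from n = 1.73 toward n = 2.44: a half-wave phase shift.
The two reflections carry the same phase change, so no net offset.
So the condition for constructive reflection is 2 n t = m λ.
λ = 2 n t / m. The second-longest wavelength is m = 2: λ = 2 × 1.73 × 287 / 2.00 = 497 nm.

497 nm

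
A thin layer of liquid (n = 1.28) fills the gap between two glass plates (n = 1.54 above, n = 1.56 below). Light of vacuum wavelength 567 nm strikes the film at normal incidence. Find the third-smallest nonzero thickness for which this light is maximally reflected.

At the upper boundary (n = 1.54 to n = 1.28) the reflected ray undergoes no phase shift.
Ray reflecting at the bottom interface goes from n = 1.28 toward n = 1.56: a half-wave phase shift.
Net: one phase inversion between the two reflected rays.
For maximum reflection here: 2 n t = (m + ½) λ.
The third-smallest nonzero thickness corresponds to m = 2: t = (m + ½) λ / (2 n) = 2.50 × 567 / (2 × 1.28) = 554 nm.

554 nm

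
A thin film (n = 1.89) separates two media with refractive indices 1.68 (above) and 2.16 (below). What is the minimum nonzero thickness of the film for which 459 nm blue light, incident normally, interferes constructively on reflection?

Top surface (1.68 → 1.89): reflection off a higher-index medium gives a half-wave phase shift.
Bottom surface (1.89 → 2.16): reflection off a higher-index medium gives a half-wave phase shift.
Net: no relative phase inversion (both shifts match).
With no net inversion, constructive interference in reflection requires 2 n t = m λ.
Minimum nonzero at m = 1: t = λ / (2 n) = 459 / (2 × 1.89) = 121 nm.

121 nm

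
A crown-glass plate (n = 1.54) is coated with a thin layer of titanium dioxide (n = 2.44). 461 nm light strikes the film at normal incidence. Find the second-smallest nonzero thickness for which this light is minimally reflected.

Top surface (1.0 → 2.44): reflection off a higher-index medium gives a half-wave phase shift.
Ray reflecting at the bottom interface goes from n = 2.44 toward n = 1.54: no phase shift.
The two reflections differ by half a wavelength.
So the condition for destructive reflection is 2 n t = m λ.
The second-smallest nonzero thickness corresponds to m = 2: t = m λ / (2 n) = 2.00 × 461 / (2 × 2.44) = 189 nm.

189 nm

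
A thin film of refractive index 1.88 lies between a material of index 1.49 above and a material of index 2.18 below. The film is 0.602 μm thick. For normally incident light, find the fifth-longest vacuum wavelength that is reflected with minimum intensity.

503 nm

Top surface (1.49 → 1.88): reflection off a higher-index medium gives a half-wave phase shift.
At the lower boundary (n = 1.88 to n = 2.18) the reflected ray undergoes a half-wave phase shift.
The two reflections carry the same phase change, so no net offset.
For dark reflection here: 2 n t = (m + ½) λ.
λ = 2 n t / (m + ½). The fifth-longest wavelength is m = 4: λ = 2 × 1.88 × 602 / 4.50 = 503 nm.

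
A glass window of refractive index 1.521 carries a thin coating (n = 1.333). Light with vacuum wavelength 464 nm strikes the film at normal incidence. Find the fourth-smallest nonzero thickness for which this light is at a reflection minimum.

Top surface (1.0 → 1.333): reflection off a higher-index medium gives a half-wave phase shift.
Bottom surface (1.333 → 1.521): reflection off a higher-index medium gives a half-wave phase shift.
Net: no relative phase inversion (both shifts match).
So the condition for destructive reflection is 2 n t = (m + ½) λ.
The fourth-smallest nonzero thickness corresponds to m = 3: t = (m + ½) λ / (2 n) = 3.50 × 464 / (2 × 1.333) = 609 nm.

609 nm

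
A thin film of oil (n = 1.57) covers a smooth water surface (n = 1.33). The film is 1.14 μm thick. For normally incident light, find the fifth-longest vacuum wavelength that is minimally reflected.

716 nm

Top surface (1.0 → 1.57): reflection off a higher-index medium gives a half-wave phase shift.
Bottom surface (1.57 → 1.33): reflection off a lower-index medium gives no phase shift.
The two reflections differ by half a wavelength.
For minimum reflection here: 2 n t = m λ.
λ = 2 n t / m. The fifth-longest wavelength is m = 5: λ = 2 × 1.57 × 1140 / 5.00 = 716 nm.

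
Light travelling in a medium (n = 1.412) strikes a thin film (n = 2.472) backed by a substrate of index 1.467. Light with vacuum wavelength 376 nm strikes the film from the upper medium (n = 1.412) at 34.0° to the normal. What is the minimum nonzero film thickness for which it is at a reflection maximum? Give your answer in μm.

0.0401 μm

Top surface (1.412 → 2.472): reflection off a higher-index medium gives a half-wave phase shift.
Bottom surface (2.472 → 1.467): reflection off a lower-index medium gives no phase shift.
Exactly one π shift → a net half-wave offset.
With one net inversion, constructive interference in reflection requires 2 n t cos θ_r = (m + ½) λ.
Snell's law: 1.412 sin 34.0° = 2.472 sin θ_r → sin θ_r = 0.319, cos θ_r = 0.948.
Minimum at m = 0: t = λ / (4 n cos θ_r) = 376 / (4 × 2.472 × 0.948) = 40.1 nm.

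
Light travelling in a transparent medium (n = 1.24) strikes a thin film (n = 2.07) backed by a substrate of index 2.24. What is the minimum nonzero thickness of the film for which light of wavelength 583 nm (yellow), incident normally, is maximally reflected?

141 nm

Ray reflecting at the top interface goes from n = 1.24 toward n = 2.07: a half-wave phase shift.
Ray reflecting at the bottom interface goes from n = 2.07 toward n = 2.24: a half-wave phase shift.
Net: no relative phase inversion (both shifts match).
For bright reflection here: 2 n t = m λ.
Minimum nonzero at m = 1: t = λ / (2 n) = 583 / (2 × 2.07) = 141 nm.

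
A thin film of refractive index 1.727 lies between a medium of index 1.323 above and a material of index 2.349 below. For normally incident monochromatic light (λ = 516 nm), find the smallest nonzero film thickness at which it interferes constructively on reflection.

Ray reflecting at the top interface goes from n = 1.323 toward n = 1.727: a half-wave phase shift.
At the lower boundary (n = 1.727 to n = 2.349) the reflected ray undergoes a half-wave phase shift.
Net: no relative phase inversion (both shifts match).
With no net inversion, constructive interference in reflection requires 2 n t = m λ.
Minimum nonzero at m = 1: t = λ / (2 n) = 516 / (2 × 1.727) = 149 nm.

149 nm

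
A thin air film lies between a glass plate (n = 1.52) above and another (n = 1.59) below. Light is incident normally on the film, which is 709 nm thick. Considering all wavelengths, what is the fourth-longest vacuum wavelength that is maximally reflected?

405 nm

At the upper boundary (n = 1.52 to n = 1.0) the reflected ray undergoes no phase shift.
Bottom surface (1.0 → 1.59): reflection off a higher-index medium gives a half-wave phase shift.
Net: one phase inversion between the two reflected rays.
For maximum reflection here: 2 n t = (m + ½) λ.
λ = 2 n t / (m + ½). The fourth-longest wavelength is m = 3: λ = 2 × 1.0 × 709 / 3.50 = 405 nm.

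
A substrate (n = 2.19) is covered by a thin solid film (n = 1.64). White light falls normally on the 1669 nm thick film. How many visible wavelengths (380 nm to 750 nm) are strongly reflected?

7

Top surface (1.0 → 1.64): reflection off a higher-index medium gives a half-wave phase shift.
At the lower boundary (n = 1.64 to n = 2.19) the reflected ray undergoes a half-wave phase shift.
Zero or two π shifts → no net half-wave offset.
With no net inversion, constructive interference in reflection requires 2 n t = m λ.
λ = 2 n t / m = 5474 / m nm.
m=7: 782 nm (IR); m=8: 684 nm (visible); m=9: 608 nm (visible); m=10: 547 nm (visible); m=11: 498 nm (visible); m=12: 456 nm (visible); m=13: 421 nm (visible); m=14: 391 nm (visible); m=15: 365 nm (UV).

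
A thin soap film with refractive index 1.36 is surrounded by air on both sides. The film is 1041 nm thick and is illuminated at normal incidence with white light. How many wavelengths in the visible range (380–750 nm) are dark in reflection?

At the upper boundary (n = 1.0 to n = 1.36) the reflected ray undergoes a half-wave phase shift.
At the lower boundary (n = 1.36 to n = 1.0) the reflected ray undergoes no phase shift.
The two reflections differ by half a wavelength.
So the condition for destructive reflection is 2 n t = m λ.
λ = 2 n t / m = 2832 / m nm.
m=3: 944 nm (IR); m=4: 708 nm (visible); m=5: 566 nm (visible); m=6: 472 nm (visible); m=7: 405 nm (visible); m=8: 354 nm (UV).

4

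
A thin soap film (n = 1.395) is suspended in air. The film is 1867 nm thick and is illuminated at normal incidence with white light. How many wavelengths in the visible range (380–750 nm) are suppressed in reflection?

At the upper boundary (n = 1.0 to n = 1.395) the reflected ray undergoes a half-wave phase shift.
At the lower boundary (n = 1.395 to n = 1.0) the reflected ray undergoes no phase shift.
The two reflections differ by half a wavelength.
So the condition for destructive reflection is 2 n t = m λ.
λ = 2 n t / m = 5209 / m nm.
m=6: 868 nm (IR); m=7: 744 nm (visible); m=8: 651 nm (visible); m=9: 579 nm (visible); m=10: 521 nm (visible); m=11: 474 nm (visible); m=12: 434 nm (visible); m=13: 401 nm (visible); m=14: 372 nm (UV).

7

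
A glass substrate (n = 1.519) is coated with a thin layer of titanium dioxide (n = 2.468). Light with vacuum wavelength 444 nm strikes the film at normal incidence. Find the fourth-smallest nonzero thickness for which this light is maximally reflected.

315 nm

Ray reflecting at the top interface goes from n = 1.0 toward n = 2.468: a half-wave phase shift.
Ray reflecting at the bottom interface goes from n = 2.468 toward n = 1.519: no phase shift.
Exactly one π shift → a net half-wave offset.
For maximum reflection here: 2 n t = (m + ½) λ.
The fourth-smallest nonzero thickness corresponds to m = 3: t = (m + ½) λ / (2 n) = 3.50 × 444 / (2 × 2.468) = 315 nm.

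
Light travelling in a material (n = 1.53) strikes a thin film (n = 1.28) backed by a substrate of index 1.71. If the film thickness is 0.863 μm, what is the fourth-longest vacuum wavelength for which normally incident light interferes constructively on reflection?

At the upper boundary (n = 1.53 to n = 1.28) the reflected ray undergoes no phase shift.
Ray reflecting at the bottom interface goes from n = 1.28 toward n = 1.71: a half-wave phase shift.
The two reflections differ by half a wavelength.
So the condition for constructive reflection is 2 n t = (m + ½) λ.
λ = 2 n t / (m + ½). The fourth-longest wavelength is m = 3: λ = 2 × 1.28 × 863 / 3.50 = 631 nm.

631 nm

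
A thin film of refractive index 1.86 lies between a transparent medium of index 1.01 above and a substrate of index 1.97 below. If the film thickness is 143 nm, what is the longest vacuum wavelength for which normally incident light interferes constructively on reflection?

532 nm

Top surface (1.01 → 1.86): reflection off a higher-index medium gives a half-wave phase shift.
Bottom surface (1.86 → 1.97): reflection off a higher-index medium gives a half-wave phase shift.
Net: no relative phase inversion (both shifts match).
So the condition for constructive reflection is 2 n t = m λ.
λ = 2 n t / m. The longest wavelength is m = 1: λ = 2 × 1.86 × 143 / 1.00 = 532 nm.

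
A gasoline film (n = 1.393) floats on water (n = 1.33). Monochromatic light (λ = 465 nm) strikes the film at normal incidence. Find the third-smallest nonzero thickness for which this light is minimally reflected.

501 nm

Top surface (1.0 → 1.393): reflection off a higher-index medium gives a half-wave phase shift.
Bottom surface (1.393 → 1.33): reflection off a lower-index medium gives no phase shift.
The two reflections differ by half a wavelength.
For dark reflection here: 2 n t = m λ.
The third-smallest nonzero thickness corresponds to m = 3: t = m λ / (2 n) = 3.00 × 465 / (2 × 1.393) = 501 nm.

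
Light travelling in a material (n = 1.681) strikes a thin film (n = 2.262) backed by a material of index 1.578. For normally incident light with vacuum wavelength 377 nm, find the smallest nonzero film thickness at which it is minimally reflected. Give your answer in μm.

0.0833 μm

Ray reflecting at the top interface goes from n = 1.681 toward n = 2.262: a half-wave phase shift.
At the lower boundary (n = 2.262 to n = 1.578) the reflected ray undergoes no phase shift.
Exactly one π shift → a net half-wave offset.
With one net inversion, destructive interference in reflection requires 2 n t = m λ.
Minimum nonzero at m = 1: t = λ / (2 n) = 377 / (2 × 2.262) = 83.3 nm.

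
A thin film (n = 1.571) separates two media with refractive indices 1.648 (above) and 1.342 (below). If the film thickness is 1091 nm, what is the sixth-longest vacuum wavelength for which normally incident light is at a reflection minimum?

Ray reflecting at the top interface goes from n = 1.648 toward n = 1.571: no phase shift.
At the lower boundary (n = 1.571 to n = 1.342) the reflected ray undergoes no phase shift.
Net: no relative phase inversion (both shifts match).
With no net inversion, destructive interference in reflection requires 2 n t = (m + ½) λ.
λ = 2 n t / (m + ½). The sixth-longest wavelength is m = 5: λ = 2 × 1.571 × 1091 / 5.50 = 623 nm.

623 nm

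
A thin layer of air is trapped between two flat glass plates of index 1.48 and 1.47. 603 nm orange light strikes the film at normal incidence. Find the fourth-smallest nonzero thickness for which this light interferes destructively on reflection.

1206 nm

Top surface (1.48 → 1.0): reflection off a lower-index medium gives no phase shift.
Bottom surface (1.0 → 1.47): reflection off a higher-index medium gives a half-wave phase shift.
Exactly one π shift → a net half-wave offset.
So the condition for destructive reflection is 2 n t = m λ.
The fourth-smallest nonzero thickness corresponds to m = 4: t = m λ / (2 n) = 4.00 × 603 / (2 × 1.0) = 1206 nm.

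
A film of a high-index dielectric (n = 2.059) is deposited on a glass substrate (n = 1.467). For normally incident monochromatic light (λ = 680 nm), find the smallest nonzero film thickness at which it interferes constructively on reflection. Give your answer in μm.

Ray reflecting at the top interface goes from n = 1.0 toward n = 2.059: a half-wave phase shift.
At the lower boundary (n = 2.059 to n = 1.467) the reflected ray undergoes no phase shift.
The two reflections differ by half a wavelength.
So the condition for constructive reflection is 2 n t = (m + ½) λ.
Minimum at m = 0: t = λ / (4 n) = 680 / (4 × 2.059) = 82.6 nm.

0.0826 μm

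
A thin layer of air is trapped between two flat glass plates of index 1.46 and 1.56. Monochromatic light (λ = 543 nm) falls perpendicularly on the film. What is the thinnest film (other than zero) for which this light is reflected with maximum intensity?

At the upper boundary (n = 1.46 to n = 1.0) the reflected ray undergoes no phase shift.
At the lower boundary (n = 1.0 to n = 1.56) the reflected ray undergoes a half-wave phase shift.
Net: one phase inversion between the two reflected rays.
With one net inversion, constructive interference in reflection requires 2 n t = (m + ½) λ.
Minimum at m = 0: t = λ / (4 n) = 543 / (4 × 1.0) = 136 nm.

136 nm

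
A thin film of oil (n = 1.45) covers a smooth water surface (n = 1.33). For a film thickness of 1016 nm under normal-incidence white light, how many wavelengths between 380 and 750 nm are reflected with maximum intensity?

At the upper boundary (n = 1.0 to n = 1.45) the reflected ray undergoes a half-wave phase shift.
At the lower boundary (n = 1.45 to n = 1.33) the reflected ray undergoes no phase shift.
The two reflections differ by half a wavelength.
With one net inversion, constructive interference in reflection requires 2 n t = (m + ½) λ.
λ = 2 n t / (m + ½) = 2946 / (m + ½) nm.
m=3: 842 nm (IR); m=4: 655 nm (visible); m=5: 536 nm (visible); m=6: 453 nm (visible); m=7: 393 nm (visible); m=8: 347 nm (UV).

4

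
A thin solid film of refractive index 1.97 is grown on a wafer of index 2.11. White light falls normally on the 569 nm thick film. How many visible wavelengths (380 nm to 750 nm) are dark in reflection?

Top surface (1.0 → 1.97): reflection off a higher-index medium gives a half-wave phase shift.
At the lower boundary (n = 1.97 to n = 2.11) the reflected ray undergoes a half-wave phase shift.
Net: no relative phase inversion (both shifts match).
With no net inversion, destructive interference in reflection requires 2 n t = (m + ½) λ.
λ = 2 n t / (m + ½) = 2242 / (m + ½) nm.
m=2: 897 nm (IR); m=3: 641 nm (visible); m=4: 498 nm (visible); m=5: 408 nm (visible); m=6: 345 nm (UV).

3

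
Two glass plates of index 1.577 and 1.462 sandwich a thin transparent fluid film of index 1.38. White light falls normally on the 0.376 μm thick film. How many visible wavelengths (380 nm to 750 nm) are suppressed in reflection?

Top surface (1.577 → 1.38): reflection off a lower-index medium gives no phase shift.
At the lower boundary (n = 1.38 to n = 1.462) the reflected ray undergoes a half-wave phase shift.
Exactly one π shift → a net half-wave offset.
With one net inversion, destructive interference in reflection requires 2 n t = m λ.
λ = 2 n t / m = 1038 / m nm.
m=1: 1038 nm (IR); m=2: 519 nm (visible); m=3: 346 nm (UV).

1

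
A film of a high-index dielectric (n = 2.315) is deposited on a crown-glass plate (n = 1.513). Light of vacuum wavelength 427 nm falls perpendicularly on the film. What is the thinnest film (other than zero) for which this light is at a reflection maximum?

Top surface (1.0 → 2.315): reflection off a higher-index medium gives a half-wave phase shift.
At the lower boundary (n = 2.315 to n = 1.513) the reflected ray undergoes no phase shift.
Exactly one π shift → a net half-wave offset.
So the condition for constructive reflection is 2 n t = (m + ½) λ.
Minimum at m = 0: t = λ / (4 n) = 427 / (4 × 2.315) = 46.1 nm.

46.1 nm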